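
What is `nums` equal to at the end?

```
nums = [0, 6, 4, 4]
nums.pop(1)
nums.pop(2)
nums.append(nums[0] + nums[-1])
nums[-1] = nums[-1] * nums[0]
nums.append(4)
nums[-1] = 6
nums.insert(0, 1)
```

[1, 0, 4, 0, 6]

pop(1) removes 6 → [0, 4, 4]
pop(2) removes 4 → [0, 4]
append nums[0]+nums[-1] = 0+4 = 4 → [0, 4, 4]
nums[-1] = nums[-1]*nums[0] = 4*0 = 0 → [0, 4, 0]
append 4 → [0, 4, 0, 4]
nums[-1] = 6 → [0, 4, 0, 6]
insert 1 at 0 → [1, 0, 4, 0, 6]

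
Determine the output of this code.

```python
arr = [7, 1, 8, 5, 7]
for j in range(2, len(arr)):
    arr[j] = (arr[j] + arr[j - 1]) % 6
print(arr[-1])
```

3

j=2: arr[2] = (8+1)%6 = 3 → [7, 1, 3, 5, 7]
j=3: arr[3] = (5+3)%6 = 2 → [7, 1, 3, 2, 7]
j=4: arr[4] = (7+2)%6 = 3 → [7, 1, 3, 2, 3]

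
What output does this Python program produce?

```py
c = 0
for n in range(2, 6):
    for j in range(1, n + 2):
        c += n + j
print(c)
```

n=2,j=1: c = 0+3 = 3
n=2,j=2: c = 3+4 = 7
n=2,j=3: c = 7+5 = 12
n=3,j=1: c = 12+4 = 16
n=3,j=2: c = 16+5 = 21
n=3,j=3: c = 21+6 = 27
n=3,j=4: c = 27+7 = 34
n=4,j=1: c = 34+5 = 39
n=4,j=2: c = 39+6 = 45
n=4,j=3: c = 45+7 = 52
n=4,j=4: c = 52+8 = 60
n=4,j=5: c = 60+9 = 69
n=5,j=1: c = 69+6 = 75
n=5,j=2: c = 75+7 = 82
n=5,j=3: c = 82+8 = 90
n=5,j=4: c = 90+9 = 99
n=5,j=5: c = 99+10 = 109
n=5,j=6: c = 109+11 = 120

120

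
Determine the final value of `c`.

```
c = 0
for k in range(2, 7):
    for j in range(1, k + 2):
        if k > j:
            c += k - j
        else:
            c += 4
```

75

k=2,j=1: 2>1, c = 0+1 = 1
k=2,j=2: not 2>2, c = 1+4 = 5
k=2,j=3: not 2>3, c = 5+4 = 9
k=3,j=1: 3>1, c = 9+2 = 11
k=3,j=2: 3>2, c = 11+1 = 12
k=3,j=3: not 3>3, c = 12+4 = 16
k=3,j=4: not 3>4, c = 16+4 = 20
k=4,j=1: 4>1, c = 20+3 = 23
k=4,j=2: 4>2, c = 23+2 = 25
k=4,j=3: 4>3, c = 25+1 = 26
k=4,j=4: not 4>4, c = 26+4 = 30
k=4,j=5: not 4>5, c = 30+4 = 34
k=5,j=1: 5>1, c = 34+4 = 38
k=5,j=2: 5>2, c = 38+3 = 41
k=5,j=3: 5>3, c = 41+2 = 43
k=5,j=4: 5>4, c = 43+1 = 44
k=5,j=5: not 5>5, c = 44+4 = 48
k=5,j=6: not 5>6, c = 48+4 = 52
k=6,j=1: 6>1, c = 52+5 = 57
k=6,j=2: 6>2, c = 57+4 = 61
k=6,j=3: 6>3, c = 61+3 = 64
k=6,j=4: 6>4, c = 64+2 = 66
k=6,j=5: 6>5, c = 66+1 = 67
k=6,j=6: not 6>6, c = 67+4 = 71
k=6,j=7: not 6>7, c = 71+4 = 75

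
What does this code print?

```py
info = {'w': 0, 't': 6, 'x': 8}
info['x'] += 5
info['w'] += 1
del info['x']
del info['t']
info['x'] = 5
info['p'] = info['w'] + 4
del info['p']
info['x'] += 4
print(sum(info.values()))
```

10

info['x'] = 8+5 = 13 → {'w': 0, 't': 6, 'x': 13}
info['w'] = 0+1 = 1 → {'w': 1, 't': 6, 'x': 13}
del 'x' → {'w': 1, 't': 6}
del 't' → {'w': 1}
info['x'] = 5 → {'w': 1, 'x': 5}
info['p'] = info['w']+4 = 5 → {'w': 1, 'x': 5, 'p': 5}
del 'p' → {'w': 1, 'x': 5}
info['x'] = 5+4 = 9 → {'w': 1, 'x': 9}
sum of values = 10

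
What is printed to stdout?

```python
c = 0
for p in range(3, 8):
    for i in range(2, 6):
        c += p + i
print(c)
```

170

p=3,i=2: c = 0+5 = 5
p=3,i=3: c = 5+6 = 11
p=3,i=4: c = 11+7 = 18
p=3,i=5: c = 18+8 = 26
p=4,i=2: c = 26+6 = 32
p=4,i=3: c = 32+7 = 39
p=4,i=4: c = 39+8 = 47
p=4,i=5: c = 47+9 = 56
p=5,i=2: c = 56+7 = 63
p=5,i=3: c = 63+8 = 71
p=5,i=4: c = 71+9 = 80
p=5,i=5: c = 80+10 = 90
p=6,i=2: c = 90+8 = 98
p=6,i=3: c = 98+9 = 107
p=6,i=4: c = 107+10 = 117
p=6,i=5: c = 117+11 = 128
p=7,i=2: c = 128+9 = 137
p=7,i=3: c = 137+10 = 147
p=7,i=4: c = 147+11 = 158
p=7,i=5: c = 158+12 = 170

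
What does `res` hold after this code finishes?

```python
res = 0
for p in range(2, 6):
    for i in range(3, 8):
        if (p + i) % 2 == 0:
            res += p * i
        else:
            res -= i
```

p=2,i=3: odd sum, res = 0-3 = -3
p=2,i=4: even sum, res = (-3)+8 = 5
p=2,i=5: odd sum, res = 5-5 = 0
p=2,i=6: even sum, res = 0+12 = 12
p=2,i=7: odd sum, res = 12-7 = 5
p=3,i=3: even sum, res = 5+9 = 14
p=3,i=4: odd sum, res = 14-4 = 10
p=3,i=5: even sum, res = 10+15 = 25
p=3,i=6: odd sum, res = 25-6 = 19
p=3,i=7: even sum, res = 19+21 = 40
p=4,i=3: odd sum, res = 40-3 = 37
p=4,i=4: even sum, res = 37+16 = 53
p=4,i=5: odd sum, res = 53-5 = 48
p=4,i=6: even sum, res = 48+24 = 72
p=4,i=7: odd sum, res = 72-7 = 65
p=5,i=3: even sum, res = 65+15 = 80
p=5,i=4: odd sum, res = 80-4 = 76
p=5,i=5: even sum, res = 76+25 = 101
p=5,i=6: odd sum, res = 101-6 = 95
p=5,i=7: even sum, res = 95+35 = 130

130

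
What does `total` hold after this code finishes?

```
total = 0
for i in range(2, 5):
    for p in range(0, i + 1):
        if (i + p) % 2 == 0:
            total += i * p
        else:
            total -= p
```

33

i=2,p=0: even sum, total = 0+0 = 0
i=2,p=1: odd sum, total = 0-1 = -1
i=2,p=2: even sum, total = (-1)+4 = 3
i=3,p=0: odd sum, total = 3-0 = 3
i=3,p=1: even sum, total = 3+3 = 6
i=3,p=2: odd sum, total = 6-2 = 4
i=3,p=3: even sum, total = 4+9 = 13
i=4,p=0: even sum, total = 13+0 = 13
i=4,p=1: odd sum, total = 13-1 = 12
i=4,p=2: even sum, total = 12+8 = 20
i=4,p=3: odd sum, total = 20-3 = 17
i=4,p=4: even sum, total = 17+16 = 33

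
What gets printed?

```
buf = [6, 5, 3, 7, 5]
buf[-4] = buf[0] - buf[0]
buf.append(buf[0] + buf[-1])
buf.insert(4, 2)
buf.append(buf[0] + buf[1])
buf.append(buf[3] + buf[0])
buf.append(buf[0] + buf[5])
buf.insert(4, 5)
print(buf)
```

buf[-4] = buf[0]-buf[0] = 6-6 = 0 → [6, 0, 3, 7, 5]
append buf[0]+buf[-1] = 6+5 = 11 → [6, 0, 3, 7, 5, 11]
insert 2 at 4 → [6, 0, 3, 7, 2, 5, 11]
append buf[0]+buf[1] = 6+0 = 6 → [6, 0, 3, 7, 2, 5, 11, 6]
append buf[3]+buf[0] = 7+6 = 13 → [6, 0, 3, 7, 2, 5, 11, 6, 13]
append buf[0]+buf[5] = 6+5 = 11 → [6, 0, 3, 7, 2, 5, 11, 6, 13, 11]
insert 5 at 4 → [6, 0, 3, 7, 5, 2, 5, 11, 6, 13, 11]

[6, 0, 3, 7, 5, 2, 5, 11, 6, 13, 11]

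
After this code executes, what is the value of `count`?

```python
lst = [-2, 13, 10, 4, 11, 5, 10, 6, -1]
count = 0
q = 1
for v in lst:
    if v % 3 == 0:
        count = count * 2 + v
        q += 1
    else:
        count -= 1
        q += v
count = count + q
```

43

v=-2: not %3==0, count = 0-1 = -1; q=-1
v=13: not %3==0, count = (-1)-1 = -2; q=12
v=10: not %3==0, count = (-2)-1 = -3; q=22
v=4: not %3==0, count = (-3)-1 = -4; q=26
v=11: not %3==0, count = (-4)-1 = -5; q=37
v=5: not %3==0, count = (-5)-1 = -6; q=42
v=10: not %3==0, count = (-6)-1 = -7; q=52
v=6: %3==0, count = (-7)*2+6 = -8; q=53
v=-1: not %3==0, count = (-8)-1 = -9; q=52
count+q = (-9)+52 = 43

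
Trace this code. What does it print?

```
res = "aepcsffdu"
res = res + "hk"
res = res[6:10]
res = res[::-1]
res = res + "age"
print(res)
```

+ 'hk' → 'aepcsffduhk'
slice [6:10] → 'fduh'
reverse → 'hudf'
+ 'age' → 'hudfage'

hudfage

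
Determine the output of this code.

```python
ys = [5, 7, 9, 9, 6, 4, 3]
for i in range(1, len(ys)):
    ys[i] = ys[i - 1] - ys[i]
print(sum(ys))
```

-117

i=1: ys[1] = 5-7 = -2 → [5, -2, 9, 9, 6, 4, 3]
i=2: ys[2] = (-2)-9 = -11 → [5, -2, -11, 9, 6, 4, 3]
i=3: ys[3] = (-11)-9 = -20 → [5, -2, -11, -20, 6, 4, 3]
i=4: ys[4] = (-20)-6 = -26 → [5, -2, -11, -20, -26, 4, 3]
i=5: ys[5] = (-26)-4 = -30 → [5, -2, -11, -20, -26, -30, 3]
i=6: ys[6] = (-30)-3 = -33 → [5, -2, -11, -20, -26, -30, -33]
sum = -117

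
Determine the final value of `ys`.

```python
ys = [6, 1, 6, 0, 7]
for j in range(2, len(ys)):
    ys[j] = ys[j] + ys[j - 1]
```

[6, 1, 7, 7, 14]

j=2: ys[2] = 6+1 = 7 → [6, 1, 7, 0, 7]
j=3: ys[3] = 0+7 = 7 → [6, 1, 7, 7, 7]
j=4: ys[4] = 7+7 = 14 → [6, 1, 7, 7, 14]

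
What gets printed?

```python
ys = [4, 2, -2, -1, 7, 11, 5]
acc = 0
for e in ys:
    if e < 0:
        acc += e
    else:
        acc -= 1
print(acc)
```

-8

e=4: not <0, acc = 0-1 = -1
e=2: not <0, acc = (-1)-1 = -2
e=-2: <0, acc = (-2)+(-2) = -4
e=-1: <0, acc = (-4)+(-1) = -5
e=7: not <0, acc = (-5)-1 = -6
e=11: not <0, acc = (-6)-1 = -7
e=5: not <0, acc = (-7)-1 = -8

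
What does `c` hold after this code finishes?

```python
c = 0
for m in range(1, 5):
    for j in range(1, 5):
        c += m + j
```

m=1,j=1: c = 0+2 = 2
m=1,j=2: c = 2+3 = 5
m=1,j=3: c = 5+4 = 9
m=1,j=4: c = 9+5 = 14
m=2,j=1: c = 14+3 = 17
m=2,j=2: c = 17+4 = 21
m=2,j=3: c = 21+5 = 26
m=2,j=4: c = 26+6 = 32
m=3,j=1: c = 32+4 = 36
m=3,j=2: c = 36+5 = 41
m=3,j=3: c = 41+6 = 47
m=3,j=4: c = 47+7 = 54
m=4,j=1: c = 54+5 = 59
m=4,j=2: c = 59+6 = 65
m=4,j=3: c = 65+7 = 72
m=4,j=4: c = 72+8 = 80

80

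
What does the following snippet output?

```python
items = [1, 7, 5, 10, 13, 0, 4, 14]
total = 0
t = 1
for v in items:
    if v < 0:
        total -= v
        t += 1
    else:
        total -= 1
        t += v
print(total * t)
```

-440

v=1: not <0, total = 0-1 = -1; t=2
v=7: not <0, total = (-1)-1 = -2; t=9
v=5: not <0, total = (-2)-1 = -3; t=14
v=10: not <0, total = (-3)-1 = -4; t=24
v=13: not <0, total = (-4)-1 = -5; t=37
v=0: not <0, total = (-5)-1 = -6; t=37
v=4: not <0, total = (-6)-1 = -7; t=41
v=14: not <0, total = (-7)-1 = -8; t=55
total*t = (-8)*55 = -440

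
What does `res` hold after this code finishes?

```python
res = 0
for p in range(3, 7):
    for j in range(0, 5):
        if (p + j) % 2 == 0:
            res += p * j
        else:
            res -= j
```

72

p=3,j=0: odd sum, res = 0-0 = 0
p=3,j=1: even sum, res = 0+3 = 3
p=3,j=2: odd sum, res = 3-2 = 1
p=3,j=3: even sum, res = 1+9 = 10
p=3,j=4: odd sum, res = 10-4 = 6
p=4,j=0: even sum, res = 6+0 = 6
p=4,j=1: odd sum, res = 6-1 = 5
p=4,j=2: even sum, res = 5+8 = 13
p=4,j=3: odd sum, res = 13-3 = 10
p=4,j=4: even sum, res = 10+16 = 26
p=5,j=0: odd sum, res = 26-0 = 26
p=5,j=1: even sum, res = 26+5 = 31
p=5,j=2: odd sum, res = 31-2 = 29
p=5,j=3: even sum, res = 29+15 = 44
p=5,j=4: odd sum, res = 44-4 = 40
p=6,j=0: even sum, res = 40+0 = 40
p=6,j=1: odd sum, res = 40-1 = 39
p=6,j=2: even sum, res = 39+12 = 51
p=6,j=3: odd sum, res = 51-3 = 48
p=6,j=4: even sum, res = 48+24 = 72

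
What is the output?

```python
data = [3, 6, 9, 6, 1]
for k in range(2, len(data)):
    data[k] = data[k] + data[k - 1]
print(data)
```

k=2: data[2] = 9+6 = 15 → [3, 6, 15, 6, 1]
k=3: data[3] = 6+15 = 21 → [3, 6, 15, 21, 1]
k=4: data[4] = 1+21 = 22 → [3, 6, 15, 21, 22]

[3, 6, 15, 21, 22]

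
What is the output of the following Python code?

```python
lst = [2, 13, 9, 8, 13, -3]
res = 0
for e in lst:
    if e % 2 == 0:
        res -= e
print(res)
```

-10

e=2: even, res = 0-2 = -2
e=13: not even
e=9: not even
e=8: even, res = (-2)-8 = -10
e=13: not even
e=-3: not even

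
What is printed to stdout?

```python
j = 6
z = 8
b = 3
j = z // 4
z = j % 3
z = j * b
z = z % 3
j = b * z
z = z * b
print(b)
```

3

j = 8//4 = 2
z = 2%3 = 2
z = 2*3 = 6
z = 6%3 = 0
j = 3*0 = 0
z = 0*3 = 0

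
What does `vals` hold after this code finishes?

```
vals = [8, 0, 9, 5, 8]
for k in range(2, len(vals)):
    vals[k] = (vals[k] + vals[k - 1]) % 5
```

[8, 0, 4, 4, 2]

k=2: vals[2] = (9+0)%5 = 4 → [8, 0, 4, 5, 8]
k=3: vals[3] = (5+4)%5 = 4 → [8, 0, 4, 4, 8]
k=4: vals[4] = (8+4)%5 = 2 → [8, 0, 4, 4, 2]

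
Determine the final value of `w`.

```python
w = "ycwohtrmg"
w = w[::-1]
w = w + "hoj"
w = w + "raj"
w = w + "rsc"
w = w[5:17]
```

'owcyhojrajrs'

reverse → 'gmrthowcy'
+ 'hoj' → 'gmrthowcyhoj'
+ 'raj' → 'gmrthowcyhojraj'
+ 'rsc' → 'gmrthowcyhojrajrsc'
slice [5:17] → 'owcyhojrajrs'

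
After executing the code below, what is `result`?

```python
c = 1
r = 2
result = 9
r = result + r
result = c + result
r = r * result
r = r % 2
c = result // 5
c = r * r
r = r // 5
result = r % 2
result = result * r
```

r = 9+2 = 11
result = 1+9 = 10
r = 11*10 = 110
r = 110%2 = 0
c = 10//5 = 2
c = 0*0 = 0
r = 0//5 = 0
result = 0%2 = 0
result = 0*0 = 0

0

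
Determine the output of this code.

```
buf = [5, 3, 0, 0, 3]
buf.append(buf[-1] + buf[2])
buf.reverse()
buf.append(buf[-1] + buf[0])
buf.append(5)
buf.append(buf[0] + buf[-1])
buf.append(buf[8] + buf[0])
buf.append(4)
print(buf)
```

append buf[-1]+buf[2] = 3+0 = 3 → [5, 3, 0, 0, 3, 3]
reverse → [3, 3, 0, 0, 3, 5]
append buf[-1]+buf[0] = 5+3 = 8 → [3, 3, 0, 0, 3, 5, 8]
append 5 → [3, 3, 0, 0, 3, 5, 8, 5]
append buf[0]+buf[-1] = 3+5 = 8 → [3, 3, 0, 0, 3, 5, 8, 5, 8]
append buf[8]+buf[0] = 8+3 = 11 → [3, 3, 0, 0, 3, 5, 8, 5, 8, 11]
append 4 → [3, 3, 0, 0, 3, 5, 8, 5, 8, 11, 4]

[3, 3, 0, 0, 3, 5, 8, 5, 8, 11, 4]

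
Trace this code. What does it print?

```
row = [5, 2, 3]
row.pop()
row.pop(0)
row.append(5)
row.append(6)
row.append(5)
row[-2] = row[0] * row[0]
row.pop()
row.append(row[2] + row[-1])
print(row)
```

[2, 5, 4, 8]

pop() removes 3 → [5, 2]
pop(0) removes 5 → [2]
append 5 → [2, 5]
append 6 → [2, 5, 6]
append 5 → [2, 5, 6, 5]
row[-2] = row[0]*row[0] = 2*2 = 4 → [2, 5, 4, 5]
pop() removes 5 → [2, 5, 4]
append row[2]+row[-1] = 4+4 = 8 → [2, 5, 4, 8]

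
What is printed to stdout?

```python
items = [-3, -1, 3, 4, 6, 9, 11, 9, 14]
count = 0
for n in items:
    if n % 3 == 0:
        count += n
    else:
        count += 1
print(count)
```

n=-3: %3==0, count = 0+(-3) = -3
n=-1: not %3==0, count = (-3)+1 = -2
n=3: %3==0, count = (-2)+3 = 1
n=4: not %3==0, count = 1+1 = 2
n=6: %3==0, count = 2+6 = 8
n=9: %3==0, count = 8+9 = 17
n=11: not %3==0, count = 17+1 = 18
n=9: %3==0, count = 18+9 = 27
n=14: not %3==0, count = 27+1 = 28

28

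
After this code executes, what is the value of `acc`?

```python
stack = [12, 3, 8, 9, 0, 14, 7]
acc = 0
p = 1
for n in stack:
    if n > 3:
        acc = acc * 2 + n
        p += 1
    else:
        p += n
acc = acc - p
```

318

n=12: >3, acc = 0*2+12 = 12; p=2
n=3: not >3; p=5
n=8: >3, acc = 12*2+8 = 32; p=6
n=9: >3, acc = 32*2+9 = 73; p=7
n=0: not >3; p=7
n=14: >3, acc = 73*2+14 = 160; p=8
n=7: >3, acc = 160*2+7 = 327; p=9
acc-p = 327-9 = 318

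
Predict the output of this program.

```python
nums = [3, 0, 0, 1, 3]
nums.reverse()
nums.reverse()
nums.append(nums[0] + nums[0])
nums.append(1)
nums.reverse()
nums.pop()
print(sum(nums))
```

reverse → [3, 1, 0, 0, 3]
reverse → [3, 0, 0, 1, 3]
append nums[0]+nums[0] = 3+3 = 6 → [3, 0, 0, 1, 3, 6]
append 1 → [3, 0, 0, 1, 3, 6, 1]
reverse → [1, 6, 3, 1, 0, 0, 3]
pop() removes 3 → [1, 6, 3, 1, 0, 0]
sum = 11

11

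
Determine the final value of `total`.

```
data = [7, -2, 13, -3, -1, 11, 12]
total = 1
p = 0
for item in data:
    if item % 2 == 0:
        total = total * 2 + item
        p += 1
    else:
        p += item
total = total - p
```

item=7: not even; p=7
item=-2: even, total = 1*2+(-2) = 0; p=8
item=13: not even; p=21
item=-3: not even; p=18
item=-1: not even; p=17
item=11: not even; p=28
item=12: even, total = 0*2+12 = 12; p=29
total-p = 12-29 = -17

-17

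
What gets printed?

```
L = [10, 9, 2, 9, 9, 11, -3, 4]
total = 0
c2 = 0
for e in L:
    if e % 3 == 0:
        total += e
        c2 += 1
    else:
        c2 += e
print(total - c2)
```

-7

e=10: not %3==0; c2=10
e=9: %3==0, total = 0+9 = 9; c2=11
e=2: not %3==0; c2=13
e=9: %3==0, total = 9+9 = 18; c2=14
e=9: %3==0, total = 18+9 = 27; c2=15
e=11: not %3==0; c2=26
e=-3: %3==0, total = 27+(-3) = 24; c2=27
e=4: not %3==0; c2=31
total-c2 = 24-31 = -7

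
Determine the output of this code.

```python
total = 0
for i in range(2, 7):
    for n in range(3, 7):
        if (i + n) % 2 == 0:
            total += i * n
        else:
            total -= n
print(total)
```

140

i=2,n=3: odd sum, total = 0-3 = -3
i=2,n=4: even sum, total = (-3)+8 = 5
i=2,n=5: odd sum, total = 5-5 = 0
i=2,n=6: even sum, total = 0+12 = 12
i=3,n=3: even sum, total = 12+9 = 21
i=3,n=4: odd sum, total = 21-4 = 17
i=3,n=5: even sum, total = 17+15 = 32
i=3,n=6: odd sum, total = 32-6 = 26
i=4,n=3: odd sum, total = 26-3 = 23
i=4,n=4: even sum, total = 23+16 = 39
i=4,n=5: odd sum, total = 39-5 = 34
i=4,n=6: even sum, total = 34+24 = 58
i=5,n=3: even sum, total = 58+15 = 73
i=5,n=4: odd sum, total = 73-4 = 69
i=5,n=5: even sum, total = 69+25 = 94
i=5,n=6: odd sum, total = 94-6 = 88
i=6,n=3: odd sum, total = 88-3 = 85
i=6,n=4: even sum, total = 85+24 = 109
i=6,n=5: odd sum, total = 109-5 = 104
i=6,n=6: even sum, total = 104+36 = 140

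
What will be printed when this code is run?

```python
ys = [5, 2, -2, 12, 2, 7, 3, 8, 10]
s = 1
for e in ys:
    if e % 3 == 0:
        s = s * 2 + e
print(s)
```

e=5: not %3==0
e=2: not %3==0
e=-2: not %3==0
e=12: %3==0, s = 1*2+12 = 14
e=2: not %3==0
e=7: not %3==0
e=3: %3==0, s = 14*2+3 = 31
e=8: not %3==0
e=10: not %3==0

31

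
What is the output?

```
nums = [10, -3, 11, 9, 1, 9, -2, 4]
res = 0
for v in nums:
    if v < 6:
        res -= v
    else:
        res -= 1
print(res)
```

v=10: not <6, res = 0-1 = -1
v=-3: <6, res = (-1)-(-3) = 2
v=11: not <6, res = 2-1 = 1
v=9: not <6, res = 1-1 = 0
v=1: <6, res = 0-1 = -1
v=9: not <6, res = (-1)-1 = -2
v=-2: <6, res = (-2)-(-2) = 0
v=4: <6, res = 0-4 = -4

-4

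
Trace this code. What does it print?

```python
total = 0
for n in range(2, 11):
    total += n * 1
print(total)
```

54

n=2: total = 0+2*1 = 2
n=3: total = 2+3*1 = 5
n=4: total = 5+4*1 = 9
n=5: total = 9+5*1 = 14
n=6: total = 14+6*1 = 20
n=7: total = 20+7*1 = 27
n=8: total = 27+8*1 = 35
n=9: total = 35+9*1 = 44
n=10: total = 44+10*1 = 54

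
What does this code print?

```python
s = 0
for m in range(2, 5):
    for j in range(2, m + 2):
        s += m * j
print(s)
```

m=2,j=2: s = 0+4 = 4
m=2,j=3: s = 4+6 = 10
m=3,j=2: s = 10+6 = 16
m=3,j=3: s = 16+9 = 25
m=3,j=4: s = 25+12 = 37
m=4,j=2: s = 37+8 = 45
m=4,j=3: s = 45+12 = 57
m=4,j=4: s = 57+16 = 73
m=4,j=5: s = 73+20 = 93

93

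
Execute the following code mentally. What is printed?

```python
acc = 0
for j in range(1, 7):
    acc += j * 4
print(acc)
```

j=1: acc = 0+1*4 = 4
j=2: acc = 4+2*4 = 12
j=3: acc = 12+3*4 = 24
j=4: acc = 24+4*4 = 40
j=5: acc = 40+5*4 = 60
j=6: acc = 60+6*4 = 84

84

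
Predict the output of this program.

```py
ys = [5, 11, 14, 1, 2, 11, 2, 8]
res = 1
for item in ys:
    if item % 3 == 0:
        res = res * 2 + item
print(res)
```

1

item=5: not %3==0
item=11: not %3==0
item=14: not %3==0
item=1: not %3==0
item=2: not %3==0
item=11: not %3==0
item=2: not %3==0
item=8: not %3==0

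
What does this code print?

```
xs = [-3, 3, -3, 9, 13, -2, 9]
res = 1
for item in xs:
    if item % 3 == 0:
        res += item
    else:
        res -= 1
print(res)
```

item=-3: %3==0, res = 1+(-3) = -2
item=3: %3==0, res = (-2)+3 = 1
item=-3: %3==0, res = 1+(-3) = -2
item=9: %3==0, res = (-2)+9 = 7
item=13: not %3==0, res = 7-1 = 6
item=-2: not %3==0, res = 6-1 = 5
item=9: %3==0, res = 5+9 = 14

14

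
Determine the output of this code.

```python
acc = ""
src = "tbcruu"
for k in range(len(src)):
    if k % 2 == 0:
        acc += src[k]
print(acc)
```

k=0: add 't' → 't'
k=1: skip
k=2: add 'c' → 'tc'
k=3: skip
k=4: add 'u' → 'tcu'
k=5: skip

tcu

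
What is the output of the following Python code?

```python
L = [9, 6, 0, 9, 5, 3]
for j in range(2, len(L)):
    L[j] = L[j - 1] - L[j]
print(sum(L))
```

j=2: L[2] = 6-0 = 6 → [9, 6, 6, 9, 5, 3]
j=3: L[3] = 6-9 = -3 → [9, 6, 6, -3, 5, 3]
j=4: L[4] = (-3)-5 = -8 → [9, 6, 6, -3, -8, 3]
j=5: L[5] = (-8)-3 = -11 → [9, 6, 6, -3, -8, -11]
sum = -1

-1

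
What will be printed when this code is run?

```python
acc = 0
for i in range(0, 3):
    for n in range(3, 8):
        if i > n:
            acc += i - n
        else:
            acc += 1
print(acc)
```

i=0,n=3: not 0>3, acc = 0+1 = 1
i=0,n=4: not 0>4, acc = 1+1 = 2
i=0,n=5: not 0>5, acc = 2+1 = 3
i=0,n=6: not 0>6, acc = 3+1 = 4
i=0,n=7: not 0>7, acc = 4+1 = 5
i=1,n=3: not 1>3, acc = 5+1 = 6
i=1,n=4: not 1>4, acc = 6+1 = 7
i=1,n=5: not 1>5, acc = 7+1 = 8
i=1,n=6: not 1>6, acc = 8+1 = 9
i=1,n=7: not 1>7, acc = 9+1 = 10
i=2,n=3: not 2>3, acc = 10+1 = 11
i=2,n=4: not 2>4, acc = 11+1 = 12
i=2,n=5: not 2>5, acc = 12+1 = 13
i=2,n=6: not 2>6, acc = 13+1 = 14
i=2,n=7: not 2>7, acc = 14+1 = 15

15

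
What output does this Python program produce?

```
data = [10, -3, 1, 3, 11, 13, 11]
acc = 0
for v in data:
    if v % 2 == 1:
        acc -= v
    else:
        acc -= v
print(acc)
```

-46

v=10: not odd, acc = 0-10 = -10
v=-3: odd, acc = (-10)-(-3) = -7
v=1: odd, acc = (-7)-1 = -8
v=3: odd, acc = (-8)-3 = -11
v=11: odd, acc = (-11)-11 = -22
v=13: odd, acc = (-22)-13 = -35
v=11: odd, acc = (-35)-11 = -46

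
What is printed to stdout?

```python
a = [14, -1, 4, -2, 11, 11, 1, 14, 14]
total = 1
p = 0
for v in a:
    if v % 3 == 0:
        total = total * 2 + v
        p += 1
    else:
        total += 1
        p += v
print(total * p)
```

660

v=14: not %3==0, total = 1+1 = 2; p=14
v=-1: not %3==0, total = 2+1 = 3; p=13
v=4: not %3==0, total = 3+1 = 4; p=17
v=-2: not %3==0, total = 4+1 = 5; p=15
v=11: not %3==0, total = 5+1 = 6; p=26
v=11: not %3==0, total = 6+1 = 7; p=37
v=1: not %3==0, total = 7+1 = 8; p=38
v=14: not %3==0, total = 8+1 = 9; p=52
v=14: not %3==0, total = 9+1 = 10; p=66
total*p = 10*66 = 660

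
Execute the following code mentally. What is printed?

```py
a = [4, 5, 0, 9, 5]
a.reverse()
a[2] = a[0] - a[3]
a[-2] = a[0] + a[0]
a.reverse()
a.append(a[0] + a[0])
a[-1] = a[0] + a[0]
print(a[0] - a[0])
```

0

reverse → [5, 9, 0, 5, 4]
a[2] = a[0]-a[3] = 5-5 = 0 → [5, 9, 0, 5, 4]
a[-2] = a[0]+a[0] = 5+5 = 10 → [5, 9, 0, 10, 4]
reverse → [4, 10, 0, 9, 5]
append a[0]+a[0] = 4+4 = 8 → [4, 10, 0, 9, 5, 8]
a[-1] = a[0]+a[0] = 4+4 = 8 → [4, 10, 0, 9, 5, 8]
a[0]-a[0] = 4-4 = 0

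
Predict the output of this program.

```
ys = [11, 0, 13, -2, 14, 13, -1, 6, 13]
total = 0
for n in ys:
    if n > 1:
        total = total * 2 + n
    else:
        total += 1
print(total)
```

801

n=11: >1, total = 0*2+11 = 11
n=0: not >1, total = 11+1 = 12
n=13: >1, total = 12*2+13 = 37
n=-2: not >1, total = 37+1 = 38
n=14: >1, total = 38*2+14 = 90
n=13: >1, total = 90*2+13 = 193
n=-1: not >1, total = 193+1 = 194
n=6: >1, total = 194*2+6 = 394
n=13: >1, total = 394*2+13 = 801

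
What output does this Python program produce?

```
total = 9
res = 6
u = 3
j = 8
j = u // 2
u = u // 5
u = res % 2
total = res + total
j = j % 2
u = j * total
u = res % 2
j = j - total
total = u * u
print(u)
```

j = 3//2 = 1
u = 3//5 = 0
u = 6%2 = 0
total = 6+9 = 15
j = 1%2 = 1
u = 1*15 = 15
u = 6%2 = 0
j = 1-15 = -14
total = 0*0 = 0

0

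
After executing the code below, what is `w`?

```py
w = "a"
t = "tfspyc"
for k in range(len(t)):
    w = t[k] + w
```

'cypsfta'

k=0: prepend 't' → 'ta'
k=1: prepend 'f' → 'fta'
k=2: prepend 's' → 'sfta'
k=3: prepend 'p' → 'psfta'
k=4: prepend 'y' → 'ypsfta'
k=5: prepend 'c' → 'cypsfta'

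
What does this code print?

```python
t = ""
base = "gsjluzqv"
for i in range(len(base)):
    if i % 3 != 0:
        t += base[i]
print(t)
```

i=0: skip
i=1: add 's' → 's'
i=2: add 'j' → 'sj'
i=3: skip
i=4: add 'u' → 'sju'
i=5: add 'z' → 'sjuz'
i=6: skip
i=7: add 'v' → 'sjuzv'

sjuzv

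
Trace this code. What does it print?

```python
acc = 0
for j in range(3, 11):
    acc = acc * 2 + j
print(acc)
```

j=3: acc = 0*2+3 = 3
j=4: acc = 3*2+4 = 10
j=5: acc = 10*2+5 = 25
j=6: acc = 25*2+6 = 56
j=7: acc = 56*2+7 = 119
j=8: acc = 119*2+8 = 246
j=9: acc = 246*2+9 = 501
j=10: acc = 501*2+10 = 1012

1012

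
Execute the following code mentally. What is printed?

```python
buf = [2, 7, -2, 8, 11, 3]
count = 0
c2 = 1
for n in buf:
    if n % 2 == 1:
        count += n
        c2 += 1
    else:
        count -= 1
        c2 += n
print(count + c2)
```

30

n=2: not odd, count = 0-1 = -1; c2=3
n=7: odd, count = (-1)+7 = 6; c2=4
n=-2: not odd, count = 6-1 = 5; c2=2
n=8: not odd, count = 5-1 = 4; c2=10
n=11: odd, count = 4+11 = 15; c2=11
n=3: odd, count = 15+3 = 18; c2=12
count+c2 = 18+12 = 30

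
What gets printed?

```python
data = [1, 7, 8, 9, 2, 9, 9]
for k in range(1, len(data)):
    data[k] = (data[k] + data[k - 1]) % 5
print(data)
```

k=1: data[1] = (7+1)%5 = 3 → [1, 3, 8, 9, 2, 9, 9]
k=2: data[2] = (8+3)%5 = 1 → [1, 3, 1, 9, 2, 9, 9]
k=3: data[3] = (9+1)%5 = 0 → [1, 3, 1, 0, 2, 9, 9]
k=4: data[4] = (2+0)%5 = 2 → [1, 3, 1, 0, 2, 9, 9]
k=5: data[5] = (9+2)%5 = 1 → [1, 3, 1, 0, 2, 1, 9]
k=6: data[6] = (9+1)%5 = 0 → [1, 3, 1, 0, 2, 1, 0]

[1, 3, 1, 0, 2, 1, 0]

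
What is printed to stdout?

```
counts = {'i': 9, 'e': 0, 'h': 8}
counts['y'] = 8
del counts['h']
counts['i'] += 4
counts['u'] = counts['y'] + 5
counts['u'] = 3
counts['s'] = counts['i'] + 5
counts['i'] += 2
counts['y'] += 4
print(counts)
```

counts['y'] = 8 → {'i': 9, 'e': 0, 'h': 8, 'y': 8}
del 'h' → {'i': 9, 'e': 0, 'y': 8}
counts['i'] = 9+4 = 13 → {'i': 13, 'e': 0, 'y': 8}
counts['u'] = counts['y']+5 = 13 → {'i': 13, 'e': 0, 'y': 8, 'u': 13}
counts['u'] = 3 → {'i': 13, 'e': 0, 'y': 8, 'u': 3}
counts['s'] = counts['i']+5 = 18 → {'i': 13, 'e': 0, 'y': 8, 'u': 3, 's': 18}
counts['i'] = 13+2 = 15 → {'i': 15, 'e': 0, 'y': 8, 'u': 3, 's': 18}
counts['y'] = 8+4 = 12 → {'i': 15, 'e': 0, 'y': 12, 'u': 3, 's': 18}

{'i': 15, 'e': 0, 'y': 12, 'u': 3, 's': 18}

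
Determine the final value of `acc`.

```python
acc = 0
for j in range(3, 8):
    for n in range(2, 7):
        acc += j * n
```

j=3,n=2: acc = 0+6 = 6
j=3,n=3: acc = 6+9 = 15
j=3,n=4: acc = 15+12 = 27
j=3,n=5: acc = 27+15 = 42
j=3,n=6: acc = 42+18 = 60
j=4,n=2: acc = 60+8 = 68
j=4,n=3: acc = 68+12 = 80
j=4,n=4: acc = 80+16 = 96
j=4,n=5: acc = 96+20 = 116
j=4,n=6: acc = 116+24 = 140
j=5,n=2: acc = 140+10 = 150
j=5,n=3: acc = 150+15 = 165
j=5,n=4: acc = 165+20 = 185
j=5,n=5: acc = 185+25 = 210
j=5,n=6: acc = 210+30 = 240
j=6,n=2: acc = 240+12 = 252
j=6,n=3: acc = 252+18 = 270
j=6,n=4: acc = 270+24 = 294
j=6,n=5: acc = 294+30 = 324
j=6,n=6: acc = 324+36 = 360
j=7,n=2: acc = 360+14 = 374
j=7,n=3: acc = 374+21 = 395
j=7,n=4: acc = 395+28 = 423
j=7,n=5: acc = 423+35 = 458
j=7,n=6: acc = 458+42 = 500

500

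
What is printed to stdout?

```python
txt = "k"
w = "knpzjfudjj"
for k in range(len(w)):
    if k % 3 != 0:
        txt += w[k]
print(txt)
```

knpjfdj

k=0: skip
k=1: add 'n' → 'kn'
k=2: add 'p' → 'knp'
k=3: skip
k=4: add 'j' → 'knpj'
k=5: add 'f' → 'knpjf'
k=6: skip
k=7: add 'd' → 'knpjfd'
k=8: add 'j' → 'knpjfdj'
k=9: skip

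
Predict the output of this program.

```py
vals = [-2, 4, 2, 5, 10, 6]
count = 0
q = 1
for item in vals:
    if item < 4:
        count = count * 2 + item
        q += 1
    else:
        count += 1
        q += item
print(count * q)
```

item=-2: <4, count = 0*2+(-2) = -2; q=2
item=4: not <4, count = (-2)+1 = -1; q=6
item=2: <4, count = (-1)*2+2 = 0; q=7
item=5: not <4, count = 0+1 = 1; q=12
item=10: not <4, count = 1+1 = 2; q=22
item=6: not <4, count = 2+1 = 3; q=28
count*q = 3*28 = 84

84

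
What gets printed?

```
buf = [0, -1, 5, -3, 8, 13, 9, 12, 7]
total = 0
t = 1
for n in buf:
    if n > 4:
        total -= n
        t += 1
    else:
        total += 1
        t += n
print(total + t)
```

n=0: not >4, total = 0+1 = 1; t=1
n=-1: not >4, total = 1+1 = 2; t=0
n=5: >4, total = 2-5 = -3; t=1
n=-3: not >4, total = (-3)+1 = -2; t=-2
n=8: >4, total = (-2)-8 = -10; t=-1
n=13: >4, total = (-10)-13 = -23; t=0
n=9: >4, total = (-23)-9 = -32; t=1
n=12: >4, total = (-32)-12 = -44; t=2
n=7: >4, total = (-44)-7 = -51; t=3
total+t = (-51)+3 = -48

-48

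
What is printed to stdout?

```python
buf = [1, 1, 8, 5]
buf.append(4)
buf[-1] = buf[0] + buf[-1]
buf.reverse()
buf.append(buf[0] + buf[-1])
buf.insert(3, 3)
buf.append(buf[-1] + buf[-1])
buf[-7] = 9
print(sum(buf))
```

append 4 → [1, 1, 8, 5, 4]
buf[-1] = buf[0]+buf[-1] = 1+4 = 5 → [1, 1, 8, 5, 5]
reverse → [5, 5, 8, 1, 1]
append buf[0]+buf[-1] = 5+1 = 6 → [5, 5, 8, 1, 1, 6]
insert 3 at 3 → [5, 5, 8, 3, 1, 1, 6]
append buf[-1]+buf[-1] = 6+6 = 12 → [5, 5, 8, 3, 1, 1, 6, 12]
buf[-7] = 9 → [5, 9, 8, 3, 1, 1, 6, 12]
sum = 45

45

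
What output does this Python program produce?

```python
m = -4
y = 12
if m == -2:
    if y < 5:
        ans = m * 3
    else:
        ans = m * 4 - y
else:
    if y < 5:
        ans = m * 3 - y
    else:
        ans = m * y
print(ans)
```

m=-4, y=12
m == -2 is False; y < 5 is False
→ ans = m * y = -48

-48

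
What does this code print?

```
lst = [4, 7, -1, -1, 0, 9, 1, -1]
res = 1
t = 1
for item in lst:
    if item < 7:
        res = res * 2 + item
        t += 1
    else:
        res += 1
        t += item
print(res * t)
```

4715

item=4: <7, res = 1*2+4 = 6; t=2
item=7: not <7, res = 6+1 = 7; t=9
item=-1: <7, res = 7*2+(-1) = 13; t=10
item=-1: <7, res = 13*2+(-1) = 25; t=11
item=0: <7, res = 25*2+0 = 50; t=12
item=9: not <7, res = 50+1 = 51; t=21
item=1: <7, res = 51*2+1 = 103; t=22
item=-1: <7, res = 103*2+(-1) = 205; t=23
res*t = 205*23 = 4715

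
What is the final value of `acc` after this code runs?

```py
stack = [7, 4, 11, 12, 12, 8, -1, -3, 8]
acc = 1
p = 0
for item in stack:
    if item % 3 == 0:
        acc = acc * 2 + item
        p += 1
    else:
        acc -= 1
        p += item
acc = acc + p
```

item=7: not %3==0, acc = 1-1 = 0; p=7
item=4: not %3==0, acc = 0-1 = -1; p=11
item=11: not %3==0, acc = (-1)-1 = -2; p=22
item=12: %3==0, acc = (-2)*2+12 = 8; p=23
item=12: %3==0, acc = 8*2+12 = 28; p=24
item=8: not %3==0, acc = 28-1 = 27; p=32
item=-1: not %3==0, acc = 27-1 = 26; p=31
item=-3: %3==0, acc = 26*2+(-3) = 49; p=32
item=8: not %3==0, acc = 49-1 = 48; p=40
acc+p = 48+40 = 88

88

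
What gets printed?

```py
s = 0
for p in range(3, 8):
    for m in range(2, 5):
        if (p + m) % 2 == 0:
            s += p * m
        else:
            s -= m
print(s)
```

p=3,m=2: odd sum, s = 0-2 = -2
p=3,m=3: even sum, s = (-2)+9 = 7
p=3,m=4: odd sum, s = 7-4 = 3
p=4,m=2: even sum, s = 3+8 = 11
p=4,m=3: odd sum, s = 11-3 = 8
p=4,m=4: even sum, s = 8+16 = 24
p=5,m=2: odd sum, s = 24-2 = 22
p=5,m=3: even sum, s = 22+15 = 37
p=5,m=4: odd sum, s = 37-4 = 33
p=6,m=2: even sum, s = 33+12 = 45
p=6,m=3: odd sum, s = 45-3 = 42
p=6,m=4: even sum, s = 42+24 = 66
p=7,m=2: odd sum, s = 66-2 = 64
p=7,m=3: even sum, s = 64+21 = 85
p=7,m=4: odd sum, s = 85-4 = 81

81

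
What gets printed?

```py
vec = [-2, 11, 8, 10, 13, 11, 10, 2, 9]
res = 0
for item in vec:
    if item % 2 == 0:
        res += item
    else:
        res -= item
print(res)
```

item=-2: even, res = 0+(-2) = -2
item=11: not even, res = (-2)-11 = -13
item=8: even, res = (-13)+8 = -5
item=10: even, res = (-5)+10 = 5
item=13: not even, res = 5-13 = -8
item=11: not even, res = (-8)-11 = -19
item=10: even, res = (-19)+10 = -9
item=2: even, res = (-9)+2 = -7
item=9: not even, res = (-7)-9 = -16

-16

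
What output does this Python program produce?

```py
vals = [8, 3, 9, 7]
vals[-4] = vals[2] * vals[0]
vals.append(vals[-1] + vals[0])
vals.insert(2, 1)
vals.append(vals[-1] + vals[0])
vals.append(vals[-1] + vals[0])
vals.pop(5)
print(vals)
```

vals[-4] = vals[2]*vals[0] = 9*8 = 72 → [72, 3, 9, 7]
append vals[-1]+vals[0] = 7+72 = 79 → [72, 3, 9, 7, 79]
insert 1 at 2 → [72, 3, 1, 9, 7, 79]
append vals[-1]+vals[0] = 79+72 = 151 → [72, 3, 1, 9, 7, 79, 151]
append vals[-1]+vals[0] = 151+72 = 223 → [72, 3, 1, 9, 7, 79, 151, 223]
pop(5) removes 79 → [72, 3, 1, 9, 7, 151, 223]

[72, 3, 1, 9, 7, 151, 223]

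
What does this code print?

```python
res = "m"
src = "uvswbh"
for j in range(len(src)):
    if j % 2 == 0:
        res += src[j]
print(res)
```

j=0: add 'u' → 'mu'
j=1: skip
j=2: add 's' → 'mus'
j=3: skip
j=4: add 'b' → 'musb'
j=5: skip

musb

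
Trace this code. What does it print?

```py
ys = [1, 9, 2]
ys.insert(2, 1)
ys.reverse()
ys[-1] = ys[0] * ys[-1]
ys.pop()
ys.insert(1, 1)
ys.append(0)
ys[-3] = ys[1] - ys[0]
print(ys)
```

[2, 1, -1, 9, 0]

insert 1 at 2 → [1, 9, 1, 2]
reverse → [2, 1, 9, 1]
ys[-1] = ys[0]*ys[-1] = 2*1 = 2 → [2, 1, 9, 2]
pop() removes 2 → [2, 1, 9]
insert 1 at 1 → [2, 1, 1, 9]
append 0 → [2, 1, 1, 9, 0]
ys[-3] = ys[1]-ys[0] = 1-2 = -1 → [2, 1, -1, 9, 0]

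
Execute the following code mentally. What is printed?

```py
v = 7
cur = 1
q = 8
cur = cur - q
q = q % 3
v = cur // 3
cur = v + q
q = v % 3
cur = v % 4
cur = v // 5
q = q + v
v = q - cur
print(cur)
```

-1

cur = 1-8 = -7
q = 8%3 = 2
v = (-7)//3 = -3
cur = (-3)+2 = -1
q = (-3)%3 = 0
cur = (-3)%4 = 1
cur = (-3)//5 = -1
q = 0+(-3) = -3
v = (-3)-(-1) = -2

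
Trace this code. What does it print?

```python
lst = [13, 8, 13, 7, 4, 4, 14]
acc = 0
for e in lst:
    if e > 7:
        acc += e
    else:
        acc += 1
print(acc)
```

51

e=13: >7, acc = 0+13 = 13
e=8: >7, acc = 13+8 = 21
e=13: >7, acc = 21+13 = 34
e=7: not >7, acc = 34+1 = 35
e=4: not >7, acc = 35+1 = 36
e=4: not >7, acc = 36+1 = 37
e=14: >7, acc = 37+14 = 51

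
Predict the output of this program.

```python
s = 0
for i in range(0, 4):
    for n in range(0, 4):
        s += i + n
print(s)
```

i=0,n=0: s = 0+0 = 0
i=0,n=1: s = 0+1 = 1
i=0,n=2: s = 1+2 = 3
i=0,n=3: s = 3+3 = 6
i=1,n=0: s = 6+1 = 7
i=1,n=1: s = 7+2 = 9
i=1,n=2: s = 9+3 = 12
i=1,n=3: s = 12+4 = 16
i=2,n=0: s = 16+2 = 18
i=2,n=1: s = 18+3 = 21
i=2,n=2: s = 21+4 = 25
i=2,n=3: s = 25+5 = 30
i=3,n=0: s = 30+3 = 33
i=3,n=1: s = 33+4 = 37
i=3,n=2: s = 37+5 = 42
i=3,n=3: s = 42+6 = 48

48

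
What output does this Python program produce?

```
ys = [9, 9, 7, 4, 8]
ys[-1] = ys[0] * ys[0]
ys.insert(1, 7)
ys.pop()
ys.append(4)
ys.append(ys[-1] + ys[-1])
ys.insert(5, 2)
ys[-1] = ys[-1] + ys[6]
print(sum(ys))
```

ys[-1] = ys[0]*ys[0] = 9*9 = 81 → [9, 9, 7, 4, 81]
insert 7 at 1 → [9, 7, 9, 7, 4, 81]
pop() removes 81 → [9, 7, 9, 7, 4]
append 4 → [9, 7, 9, 7, 4, 4]
append ys[-1]+ys[-1] = 4+4 = 8 → [9, 7, 9, 7, 4, 4, 8]
insert 2 at 5 → [9, 7, 9, 7, 4, 2, 4, 8]
ys[-1] = ys[-1]+ys[6] = 8+4 = 12 → [9, 7, 9, 7, 4, 2, 4, 12]
sum = 54

54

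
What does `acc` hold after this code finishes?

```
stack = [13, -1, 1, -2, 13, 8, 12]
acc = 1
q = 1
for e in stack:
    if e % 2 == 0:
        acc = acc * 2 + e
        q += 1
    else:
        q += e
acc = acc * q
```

e=13: not even; q=14
e=-1: not even; q=13
e=1: not even; q=14
e=-2: even, acc = 1*2+(-2) = 0; q=15
e=13: not even; q=28
e=8: even, acc = 0*2+8 = 8; q=29
e=12: even, acc = 8*2+12 = 28; q=30
acc*q = 28*30 = 840

840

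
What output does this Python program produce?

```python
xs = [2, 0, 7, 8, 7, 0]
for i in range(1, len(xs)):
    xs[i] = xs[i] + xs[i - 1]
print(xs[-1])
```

24

i=1: xs[1] = 0+2 = 2 → [2, 2, 7, 8, 7, 0]
i=2: xs[2] = 7+2 = 9 → [2, 2, 9, 8, 7, 0]
i=3: xs[3] = 8+9 = 17 → [2, 2, 9, 17, 7, 0]
i=4: xs[4] = 7+17 = 24 → [2, 2, 9, 17, 24, 0]
i=5: xs[5] = 0+24 = 24 → [2, 2, 9, 17, 24, 24]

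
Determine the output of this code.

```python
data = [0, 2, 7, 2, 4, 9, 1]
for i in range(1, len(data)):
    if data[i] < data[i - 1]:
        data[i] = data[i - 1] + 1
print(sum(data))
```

45

i=1: 2>=0, unchanged → [0, 2, 7, 2, 4, 9, 1]
i=2: 7>=2, unchanged → [0, 2, 7, 2, 4, 9, 1]
i=3: 2<7, data[3] = 7+1 = 8 → [0, 2, 7, 8, 4, 9, 1]
i=4: 4<8, data[4] = 8+1 = 9 → [0, 2, 7, 8, 9, 9, 1]
i=5: 9>=9, unchanged → [0, 2, 7, 8, 9, 9, 1]
i=6: 1<9, data[6] = 9+1 = 10 → [0, 2, 7, 8, 9, 9, 10]
sum = 45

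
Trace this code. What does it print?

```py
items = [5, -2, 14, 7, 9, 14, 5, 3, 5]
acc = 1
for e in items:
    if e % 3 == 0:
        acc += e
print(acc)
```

e=5: not %3==0
e=-2: not %3==0
e=14: not %3==0
e=7: not %3==0
e=9: %3==0, acc = 1+9 = 10
e=14: not %3==0
e=5: not %3==0
e=3: %3==0, acc = 10+3 = 13
e=5: not %3==0

13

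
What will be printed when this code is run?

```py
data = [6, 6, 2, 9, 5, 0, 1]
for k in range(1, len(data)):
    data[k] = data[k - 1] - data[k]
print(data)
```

k=1: data[1] = 6-6 = 0 → [6, 0, 2, 9, 5, 0, 1]
k=2: data[2] = 0-2 = -2 → [6, 0, -2, 9, 5, 0, 1]
k=3: data[3] = (-2)-9 = -11 → [6, 0, -2, -11, 5, 0, 1]
k=4: data[4] = (-11)-5 = -16 → [6, 0, -2, -11, -16, 0, 1]
k=5: data[5] = (-16)-0 = -16 → [6, 0, -2, -11, -16, -16, 1]
k=6: data[6] = (-16)-1 = -17 → [6, 0, -2, -11, -16, -16, -17]

[6, 0, -2, -11, -16, -16, -17]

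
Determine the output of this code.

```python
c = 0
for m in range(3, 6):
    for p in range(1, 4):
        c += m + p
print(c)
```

m=3,p=1: c = 0+4 = 4
m=3,p=2: c = 4+5 = 9
m=3,p=3: c = 9+6 = 15
m=4,p=1: c = 15+5 = 20
m=4,p=2: c = 20+6 = 26
m=4,p=3: c = 26+7 = 33
m=5,p=1: c = 33+6 = 39
m=5,p=2: c = 39+7 = 46
m=5,p=3: c = 46+8 = 54

54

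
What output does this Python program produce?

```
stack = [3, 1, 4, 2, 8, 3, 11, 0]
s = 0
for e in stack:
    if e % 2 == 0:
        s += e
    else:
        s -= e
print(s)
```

-4

e=3: not even, s = 0-3 = -3
e=1: not even, s = (-3)-1 = -4
e=4: even, s = (-4)+4 = 0
e=2: even, s = 0+2 = 2
e=8: even, s = 2+8 = 10
e=3: not even, s = 10-3 = 7
e=11: not even, s = 7-11 = -4
e=0: even, s = (-4)+0 = -4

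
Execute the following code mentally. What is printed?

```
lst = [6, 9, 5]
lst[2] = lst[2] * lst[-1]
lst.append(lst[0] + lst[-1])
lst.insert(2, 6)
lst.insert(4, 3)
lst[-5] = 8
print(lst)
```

[6, 8, 6, 25, 3, 31]

lst[2] = lst[2]*lst[-1] = 5*5 = 25 → [6, 9, 25]
append lst[0]+lst[-1] = 6+25 = 31 → [6, 9, 25, 31]
insert 6 at 2 → [6, 9, 6, 25, 31]
insert 3 at 4 → [6, 9, 6, 25, 3, 31]
lst[-5] = 8 → [6, 8, 6, 25, 3, 31]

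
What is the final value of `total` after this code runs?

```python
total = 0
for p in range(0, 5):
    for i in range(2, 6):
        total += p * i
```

p=0,i=2: total = 0+0 = 0
p=0,i=3: total = 0+0 = 0
p=0,i=4: total = 0+0 = 0
p=0,i=5: total = 0+0 = 0
p=1,i=2: total = 0+2 = 2
p=1,i=3: total = 2+3 = 5
p=1,i=4: total = 5+4 = 9
p=1,i=5: total = 9+5 = 14
p=2,i=2: total = 14+4 = 18
p=2,i=3: total = 18+6 = 24
p=2,i=4: total = 24+8 = 32
p=2,i=5: total = 32+10 = 42
p=3,i=2: total = 42+6 = 48
p=3,i=3: total = 48+9 = 57
p=3,i=4: total = 57+12 = 69
p=3,i=5: total = 69+15 = 84
p=4,i=2: total = 84+8 = 92
p=4,i=3: total = 92+12 = 104
p=4,i=4: total = 104+16 = 120
p=4,i=5: total = 120+20 = 140

140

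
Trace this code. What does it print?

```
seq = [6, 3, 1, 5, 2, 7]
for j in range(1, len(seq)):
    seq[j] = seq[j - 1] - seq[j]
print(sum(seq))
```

-9

j=1: seq[1] = 6-3 = 3 → [6, 3, 1, 5, 2, 7]
j=2: seq[2] = 3-1 = 2 → [6, 3, 2, 5, 2, 7]
j=3: seq[3] = 2-5 = -3 → [6, 3, 2, -3, 2, 7]
j=4: seq[4] = (-3)-2 = -5 → [6, 3, 2, -3, -5, 7]
j=5: seq[5] = (-5)-7 = -12 → [6, 3, 2, -3, -5, -12]
sum = -9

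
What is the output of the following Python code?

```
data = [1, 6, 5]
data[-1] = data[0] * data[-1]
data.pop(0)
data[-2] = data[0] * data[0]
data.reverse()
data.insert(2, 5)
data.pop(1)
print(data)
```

[5, 5]

data[-1] = data[0]*data[-1] = 1*5 = 5 → [1, 6, 5]
pop(0) removes 1 → [6, 5]
data[-2] = data[0]*data[0] = 6*6 = 36 → [36, 5]
reverse → [5, 36]
insert 5 at 2 → [5, 36, 5]
pop(1) removes 36 → [5, 5]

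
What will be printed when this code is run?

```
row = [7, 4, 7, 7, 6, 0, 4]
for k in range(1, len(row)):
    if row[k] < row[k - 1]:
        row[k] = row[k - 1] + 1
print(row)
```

k=1: 4<7, row[1] = 7+1 = 8 → [7, 8, 7, 7, 6, 0, 4]
k=2: 7<8, row[2] = 8+1 = 9 → [7, 8, 9, 7, 6, 0, 4]
k=3: 7<9, row[3] = 9+1 = 10 → [7, 8, 9, 10, 6, 0, 4]
k=4: 6<10, row[4] = 10+1 = 11 → [7, 8, 9, 10, 11, 0, 4]
k=5: 0<11, row[5] = 11+1 = 12 → [7, 8, 9, 10, 11, 12, 4]
k=6: 4<12, row[6] = 12+1 = 13 → [7, 8, 9, 10, 11, 12, 13]

[7, 8, 9, 10, 11, 12, 13]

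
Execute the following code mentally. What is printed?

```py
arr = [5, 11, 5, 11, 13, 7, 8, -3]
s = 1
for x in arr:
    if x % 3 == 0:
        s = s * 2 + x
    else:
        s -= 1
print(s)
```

x=5: not %3==0, s = 1-1 = 0
x=11: not %3==0, s = 0-1 = -1
x=5: not %3==0, s = (-1)-1 = -2
x=11: not %3==0, s = (-2)-1 = -3
x=13: not %3==0, s = (-3)-1 = -4
x=7: not %3==0, s = (-4)-1 = -5
x=8: not %3==0, s = (-5)-1 = -6
x=-3: %3==0, s = (-6)*2+(-3) = -15

-15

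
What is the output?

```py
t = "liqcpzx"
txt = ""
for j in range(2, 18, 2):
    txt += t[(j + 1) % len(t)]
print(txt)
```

czlqpxic

j=2: add t[3]='c' → 'c'
j=4: add t[5]='z' → 'cz'
j=6: add t[0]='l' → 'czl'
j=8: add t[2]='q' → 'czlq'
j=10: add t[4]='p' → 'czlqp'
j=12: add t[6]='x' → 'czlqpx'
j=14: add t[1]='i' → 'czlqpxi'
j=16: add t[3]='c' → 'czlqpxic'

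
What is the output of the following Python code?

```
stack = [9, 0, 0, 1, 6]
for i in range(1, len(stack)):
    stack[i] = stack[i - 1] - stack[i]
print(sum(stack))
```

37

i=1: stack[1] = 9-0 = 9 → [9, 9, 0, 1, 6]
i=2: stack[2] = 9-0 = 9 → [9, 9, 9, 1, 6]
i=3: stack[3] = 9-1 = 8 → [9, 9, 9, 8, 6]
i=4: stack[4] = 8-6 = 2 → [9, 9, 9, 8, 2]
sum = 37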